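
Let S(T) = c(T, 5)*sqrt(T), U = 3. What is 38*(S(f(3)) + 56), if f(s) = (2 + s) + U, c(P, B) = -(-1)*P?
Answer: 2128 + 608*sqrt(2) ≈ 2987.8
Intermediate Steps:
c(P, B) = P
f(s) = 5 + s (f(s) = (2 + s) + 3 = 5 + s)
S(T) = T**(3/2) (S(T) = T*sqrt(T) = T**(3/2))
38*(S(f(3)) + 56) = 38*((5 + 3)**(3/2) + 56) = 38*(8**(3/2) + 56) = 38*(16*sqrt(2) + 56) = 38*(56 + 16*sqrt(2)) = 2128 + 608*sqrt(2)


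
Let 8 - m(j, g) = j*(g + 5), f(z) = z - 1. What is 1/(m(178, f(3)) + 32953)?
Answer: 1/31715 ≈ 3.1531e-5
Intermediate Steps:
f(z) = -1 + z
m(j, g) = 8 - j*(5 + g) (m(j, g) = 8 - j*(g + 5) = 8 - j*(5 + g))
1/(m(178, f(3)) + 32953) = 1/((8 - 5*178 - 1*(-1 + 3)*178) + 32953) = 1/((8 - 890 - 1*2*178) + 32953) = 1/((8 - 890 - 356) + 32953) = 1/(-1238 + 32953) = 1/31715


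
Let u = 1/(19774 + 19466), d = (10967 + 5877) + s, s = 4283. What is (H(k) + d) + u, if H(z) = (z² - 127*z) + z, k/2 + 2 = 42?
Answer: 684620281/39240 ≈ 17447.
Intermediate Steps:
k = 80 (k = -4 + 2*42 = -4 + 84 = 80)
H(z) = z² - 126*z
d = 21127 (d = (10967 + 5877) + 4283 = 16844 + 4283 = 21127)
u = 1/39240 ≈ 2.5484e-5
(H(k) + d) + u = (80*(-126 + 80) + 21127) + 1/39240 = (80*(-46) + 21127) + 1/39240 = (-3680 + 21127) + 1/39240 = 17447 + 1/39240 = 684620281/39240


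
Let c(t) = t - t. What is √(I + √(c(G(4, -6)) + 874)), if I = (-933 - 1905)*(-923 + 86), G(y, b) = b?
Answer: √(2375406 + √874) ≈ 1541.2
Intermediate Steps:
c(t) = 0
I = 2375406 (I = -2838*(-837) = 2375406)
√(I + √(c(G(4, -6)) + 874)) = √(2375406 + √(0 + 874)) = √(2375406 + √874)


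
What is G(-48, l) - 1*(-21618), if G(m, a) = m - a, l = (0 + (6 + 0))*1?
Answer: 21564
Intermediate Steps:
l = 6 (l = (0 + 6)*1 = 6*1 = 6)
G(-48, l) - 1*(-21618) = (-48 - 1*6) - 1*(-21618) = (-48 - 6) + 21618 = -54 + 21618 = 21564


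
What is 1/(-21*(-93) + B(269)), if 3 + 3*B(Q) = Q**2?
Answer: 3/78217 ≈ 3.8355e-5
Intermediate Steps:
B(Q) = -1 + Q**2/3
1/(-21*(-93) + B(269)) = 1/(-21*(-93) + (-1 + (1/3)*269**2)) = 1/(1953 + (-1 + (1/3)*72361)) = 1/(1953 + (-1 + 72361/3)) = 1/(1953 + 72358/3) = 1/(78217/3) = 3/78217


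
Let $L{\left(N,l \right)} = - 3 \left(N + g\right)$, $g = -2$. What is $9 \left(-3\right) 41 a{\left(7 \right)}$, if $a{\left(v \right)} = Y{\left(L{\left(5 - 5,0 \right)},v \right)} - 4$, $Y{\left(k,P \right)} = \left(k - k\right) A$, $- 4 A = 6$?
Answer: $4428$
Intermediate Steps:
$A = - \frac{3}{2}$ ($A = \left(- \frac{1}{4}\right) 6 = - \frac{3}{2} \approx -1.5$)
$L{\left(N,l \right)} = 6 - 3 N$ ($L{\left(N,l \right)} = - 3 \left(N - 2\right) = - 3 \left(-2 + N\right) = 6 - 3 N$)
$Y{\left(k,P \right)} = 0$ ($Y{\left(k,P \right)} = \left(k - k\right) \left(- \frac{3}{2}\right) = 0 \left(- \frac{3}{2}\right) = 0$)
$a{\left(v \right)} = -4$ ($a{\left(v \right)} = 0 - 4 = -4$)
$9 \left(-3\right) 41 a{\left(7 \right)} = 9 \left(-3\right) 41 \left(-4\right) = \left(-27\right) 41 \left(-4\right) = \left(-1107\right) \left(-4\right) = 4428$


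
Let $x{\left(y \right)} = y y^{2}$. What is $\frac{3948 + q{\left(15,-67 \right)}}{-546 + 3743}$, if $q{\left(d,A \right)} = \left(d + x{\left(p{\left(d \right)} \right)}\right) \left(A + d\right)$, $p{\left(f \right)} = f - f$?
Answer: $\frac{3168}{3197} \approx 0.99093$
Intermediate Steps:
$p{\left(f \right)} = 0$
$x{\left(y \right)} = y^{3}$
$q{\left(d,A \right)} = d \left(A + d\right)$ ($q{\left(d,A \right)} = \left(d + 0^{3}\right) \left(A + d\right) = \left(d + 0\right) \left(A + d\right) = d \left(A + d\right)$)
$\frac{3948 + q{\left(15,-67 \right)}}{-546 + 3743} = \frac{3948 + 15 \left(-67 + 15\right)}{-546 + 3743} = \frac{3948 + 15 \left(-52\right)}{3197} = \left(3948 - 780\right) \frac{1}{3197} = 3168 \cdot \frac{1}{3197} = \frac{3168}{3197}$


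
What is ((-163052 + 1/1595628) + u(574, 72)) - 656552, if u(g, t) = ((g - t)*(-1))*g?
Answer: -1767560108255/1595628 ≈ -1.1078e+6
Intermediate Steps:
u(g, t) = g*(t - g) (u(g, t) = (t - g)*g = g*(t - g))
((-163052 + 1/1595628) + u(574, 72)) - 656552 = ((-163052 + 1/1595628) + 574*(72 - 1*574)) - 656552 = ((-163052 + 1/1595628) + 574*(72 - 574)) - 656552 = (-260170336655/1595628 + 574*(-502)) - 656552 = (-260170336655/1595628 - 288148) - 656552 = -719947353599/1595628 - 656552 = -1767560108255/1595628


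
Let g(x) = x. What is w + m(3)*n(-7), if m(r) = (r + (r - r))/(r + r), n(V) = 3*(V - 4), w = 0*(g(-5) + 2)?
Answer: -33/2 ≈ -16.500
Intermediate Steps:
w = 0 (w = 0*(-5 + 2) = 0*(-3) = 0)
n(V) = -12 + 3*V (n(V) = 3*(-4 + V) = -12 + 3*V)
m(r) = 1/2 (m(r) = (r + 0)/((2*r)) = r*(1/(2*r)) = 1/2)
w + m(3)*n(-7) = 0 + (-12 + 3*(-7))/2 = 0 + (-12 - 21)/2 = 0 + (1/2)*(-33) = 0 - 33/2 = -33/2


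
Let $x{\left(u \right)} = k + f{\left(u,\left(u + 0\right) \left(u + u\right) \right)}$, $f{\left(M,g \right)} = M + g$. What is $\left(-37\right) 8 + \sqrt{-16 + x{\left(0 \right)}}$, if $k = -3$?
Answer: $-296 + i \sqrt{19} \approx -296.0 + 4.3589 i$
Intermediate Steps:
$x{\left(u \right)} = -3 + u + 2 u^{2}$ ($x{\left(u \right)} = -3 + \left(u + \left(u + 0\right) \left(u + u\right)\right) = -3 + \left(u + u 2 u\right) = -3 + \left(u + 2 u^{2}\right) = -3 + u + 2 u^{2}$)
$\left(-37\right) 8 + \sqrt{-16 + x{\left(0 \right)}} = \left(-37\right) 8 + \sqrt{-16 + \left(-3 + 0 + 2 \cdot 0^{2}\right)} = -296 + \sqrt{-16 + \left(-3 + 0 + 2 \cdot 0\right)} = -296 + \sqrt{-16 + \left(-3 + 0 + 0\right)} = -296 + \sqrt{-16 - 3} = -296 + \sqrt{-19} = -296 + i \sqrt{19}$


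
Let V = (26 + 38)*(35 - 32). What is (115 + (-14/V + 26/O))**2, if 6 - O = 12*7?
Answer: 13446889/1024 ≈ 13132.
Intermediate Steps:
O = -78 (O = 6 - 12*7 = 6 - 1*84 = 6 - 84 = -78)
V = 192 (V = 64*3 = 192)
(115 + (-14/V + 26/O))**2 = (115 + (-14/192 + 26/(-78)))**2 = (115 + (-14*1/192 + 26*(-1/78)))**2 = (115 + (-7/96 - 1/3))**2 = (115 - 13/32)**2 = (3667/32)**2 = 13446889/1024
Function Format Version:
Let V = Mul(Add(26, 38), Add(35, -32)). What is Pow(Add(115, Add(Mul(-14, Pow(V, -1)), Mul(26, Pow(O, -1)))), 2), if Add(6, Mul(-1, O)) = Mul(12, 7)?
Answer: Rational(13446889, 1024) ≈ 13132.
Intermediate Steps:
O = -78 (O = Add(6, Mul(-1, Mul(12, 7))) = Add(6, Mul(-1, 84)) = Add(6, -84) = -78)
V = 192 (V = Mul(64, 3) = 192)
Pow(Add(115, Add(Mul(-14, Pow(V, -1)), Mul(26, Pow(O, -1)))), 2) = Pow(Add(115, Add(Mul(-14, Pow(192, -1)), Mul(26, Pow(-78, -1)))), 2) = Pow(Add(115, Add(Mul(-14, Rational(1, 192)), Mul(26, Rational(-1, 78)))), 2) = Pow(Add(115, Add(Rational(-7, 96), Rational(-1, 3))), 2) = Pow(Add(115, Rational(-13, 32)), 2) = Pow(Rational(3667, 32), 2) = Rational(13446889, 1024)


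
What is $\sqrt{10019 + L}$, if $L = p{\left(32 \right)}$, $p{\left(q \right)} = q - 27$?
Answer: $2 \sqrt{2506} \approx 100.12$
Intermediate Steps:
$p{\left(q \right)} = -27 + q$
$L = 5$ ($L = -27 + 32 = 5$)
$\sqrt{10019 + L} = \sqrt{10019 + 5} = \sqrt{10024} = 2 \sqrt{2506}$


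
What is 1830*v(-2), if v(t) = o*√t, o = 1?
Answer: 1830*I*√2 ≈ 2588.0*I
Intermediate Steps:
v(t) = √t (v(t) = 1*√t = √t)
1830*v(-2) = 1830*√(-2) = 1830*(I*√2) = 1830*I*√2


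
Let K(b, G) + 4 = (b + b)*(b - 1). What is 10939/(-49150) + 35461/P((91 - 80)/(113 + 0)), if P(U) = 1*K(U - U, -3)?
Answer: -871475953/98300 ≈ -8865.5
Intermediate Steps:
K(b, G) = -4 + 2*b*(-1 + b) (K(b, G) = -4 + (b + b)*(b - 1) = -4 + (2*b)*(-1 + b) = -4 + 2*b*(-1 + b))
P(U) = -4 (P(U) = 1*(-4 - 2*(U - U) + 2*(U - U)²) = 1*(-4 - 2*0 + 2*0²) = 1*(-4 + 0 + 2*0) = 1*(-4 + 0 + 0) = 1*(-4) = -4)
10939/(-49150) + 35461/P((91 - 80)/(113 + 0)) = 10939/(-49150) + 35461/(-4) = 10939*(-1/49150) + 35461*(-¼) = -10939/49150 - 35461/4 = -871475953/98300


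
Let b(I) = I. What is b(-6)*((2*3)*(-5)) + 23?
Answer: 203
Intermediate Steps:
b(-6)*((2*3)*(-5)) + 23 = -6*2*3*(-5) + 23 = -36*(-5) + 23 = -6*(-30) + 23 = 180 + 23 = 203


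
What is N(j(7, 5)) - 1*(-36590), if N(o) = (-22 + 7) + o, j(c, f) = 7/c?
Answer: 36576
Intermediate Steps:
N(o) = -15 + o
N(j(7, 5)) - 1*(-36590) = (-15 + 7/7) - 1*(-36590) = (-15 + 7*(1/7)) + 36590 = (-15 + 1) + 36590 = -14 + 36590 = 36576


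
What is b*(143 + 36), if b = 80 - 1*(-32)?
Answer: 20048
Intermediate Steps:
b = 112 (b = 80 + 32 = 112)
b*(143 + 36) = 112*(143 + 36) = 112*179 = 20048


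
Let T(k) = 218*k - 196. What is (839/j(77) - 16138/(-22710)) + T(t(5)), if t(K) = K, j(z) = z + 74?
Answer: 1543602134/1714605 ≈ 900.27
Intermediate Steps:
j(z) = 74 + z
T(k) = -196 + 218*k
(839/j(77) - 16138/(-22710)) + T(t(5)) = (839/(74 + 77) - 16138/(-22710)) + (-196 + 218*5) = (839/151 - 16138*(-1/22710)) + (-196 + 1090) = (839*(1/151) + 8069/11355) + 894 = (839/151 + 8069/11355) + 894 = 10745264/1714605 + 894 = 1543602134/1714605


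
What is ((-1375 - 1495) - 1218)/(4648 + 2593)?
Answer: -4088/7241 ≈ -0.56456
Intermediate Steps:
((-1375 - 1495) - 1218)/(4648 + 2593) = (-2870 - 1218)/7241 = -4088*1/7241 = -4088/7241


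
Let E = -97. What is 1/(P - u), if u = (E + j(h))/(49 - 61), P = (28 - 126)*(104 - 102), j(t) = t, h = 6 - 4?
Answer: -12/2447 ≈ -0.0049040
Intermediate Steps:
h = 2
P = -196 (P = -98*2 = -196)
u = 95/12 (u = (-97 + 2)/(49 - 61) = -95/(-12) = -95*(-1/12) = 95/12 ≈ 7.9167)
1/(P - u) = 1/(-196 - 1*95/12) = 1/(-196 - 95/12) = 1/(-2447/12) = -12/2447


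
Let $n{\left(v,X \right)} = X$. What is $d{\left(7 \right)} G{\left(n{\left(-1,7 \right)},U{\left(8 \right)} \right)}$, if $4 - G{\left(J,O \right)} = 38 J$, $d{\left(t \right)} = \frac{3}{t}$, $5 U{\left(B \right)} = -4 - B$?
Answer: $- \frac{786}{7} \approx -112.29$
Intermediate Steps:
$U{\left(B \right)} = - \frac{4}{5} - \frac{B}{5}$ ($U{\left(B \right)} = \frac{-4 - B}{5} = - \frac{4}{5} - \frac{B}{5}$)
$G{\left(J,O \right)} = 4 - 38 J$
$d{\left(7 \right)} G{\left(n{\left(-1,7 \right)},U{\left(8 \right)} \right)} = \frac{3}{7} \left(4 - 266\right) = 3 \cdot \frac{1}{7} \left(4 - 266\right) = \frac{3}{7} \left(-262\right) = - \frac{786}{7}$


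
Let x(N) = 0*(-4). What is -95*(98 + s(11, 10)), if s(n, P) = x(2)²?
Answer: -9310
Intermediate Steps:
x(N) = 0
s(n, P) = 0 (s(n, P) = 0² = 0)
-95*(98 + s(11, 10)) = -95*(98 + 0) = -95*98 = -9310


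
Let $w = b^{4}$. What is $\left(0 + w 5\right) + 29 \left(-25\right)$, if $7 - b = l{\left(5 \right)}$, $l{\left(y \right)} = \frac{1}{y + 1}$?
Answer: $\frac{13189205}{1296} \approx 10177.0$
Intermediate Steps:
$l{\left(y \right)} = \frac{1}{1 + y}$
$b = \frac{41}{6}$ ($b = 7 - \frac{1}{1 + 5} = 7 - \frac{1}{6} = \frac{41}{6} \approx 6.8333$)
$w = \frac{2825761}{1296}$ ($w = \left(\frac{41}{6}\right)^{4} = \frac{2825761}{1296} \approx 2180.4$)
$\left(0 + w 5\right) + 29 \left(-25\right) = \left(0 + \frac{2825761}{1296} \cdot 5\right) + 29 \left(-25\right) = \left(0 + \frac{14128805}{1296}\right) - 725 = \frac{14128805}{1296} - 725 = \frac{13189205}{1296}$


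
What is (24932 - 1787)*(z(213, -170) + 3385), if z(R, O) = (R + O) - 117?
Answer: 76633095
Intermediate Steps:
z(R, O) = -117 + O + R (z(R, O) = (O + R) - 117 = -117 + O + R)
(24932 - 1787)*(z(213, -170) + 3385) = (24932 - 1787)*((-117 - 170 + 213) + 3385) = 23145*(-74 + 3385) = 23145*3311 = 76633095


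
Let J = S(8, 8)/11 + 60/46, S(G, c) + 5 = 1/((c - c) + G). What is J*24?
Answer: 5229/253 ≈ 20.668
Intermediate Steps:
S(G, c) = -5 + 1/G (S(G, c) = -5 + 1/((c - c) + G) = -5 + 1/(0 + G) = -5 + 1/G)
J = 1743/2024 (J = (-5 + 1/8)/11 + 60/46 = (-5 + ⅛)*(1/11) + 60*(1/46) = -39/8*1/11 + 30/23 = -39/88 + 30/23 = 1743/2024 ≈ 0.86117)
J*24 = (1743/2024)*24 = 5229/253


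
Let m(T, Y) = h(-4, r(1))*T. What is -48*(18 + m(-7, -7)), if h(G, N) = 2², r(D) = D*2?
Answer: 480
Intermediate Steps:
r(D) = 2*D
h(G, N) = 4
m(T, Y) = 4*T
-48*(18 + m(-7, -7)) = -48*(18 + 4*(-7)) = -48*(18 - 28) = -48*(-10) = 480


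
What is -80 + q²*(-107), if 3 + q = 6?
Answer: -1043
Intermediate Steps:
q = 3 (q = -3 + 6 = 3)
-80 + q²*(-107) = -80 + 3²*(-107) = -80 + 9*(-107) = -80 - 963 = -1043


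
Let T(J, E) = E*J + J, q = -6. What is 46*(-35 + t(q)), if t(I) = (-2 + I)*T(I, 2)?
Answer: 5014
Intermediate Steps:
T(J, E) = J + E*J
t(I) = 3*I*(-2 + I) (t(I) = (-2 + I)*(I*(1 + 2)) = (-2 + I)*(I*3) = (-2 + I)*(3*I) = 3*I*(-2 + I))
46*(-35 + t(q)) = 46*(-35 + 3*(-6)*(-2 - 6)) = 46*(-35 + 3*(-6)*(-8)) = 46*(-35 + 144) = 46*109 = 5014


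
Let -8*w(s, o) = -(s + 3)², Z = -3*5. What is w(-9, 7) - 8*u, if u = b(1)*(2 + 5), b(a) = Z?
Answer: 1689/2 ≈ 844.50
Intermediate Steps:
Z = -15
b(a) = -15
w(s, o) = (3 + s)²/8 (w(s, o) = -(-1)*(s + 3)²/8 = -(-1)*(3 + s)²/8 = (3 + s)²/8)
u = -105 (u = -15*(2 + 5) = -15*7 = -105)
w(-9, 7) - 8*u = (3 - 9)²/8 - 8*(-105) = (⅛)*(-6)² + 840 = (⅛)*36 + 840 = 9/2 + 840 = 1689/2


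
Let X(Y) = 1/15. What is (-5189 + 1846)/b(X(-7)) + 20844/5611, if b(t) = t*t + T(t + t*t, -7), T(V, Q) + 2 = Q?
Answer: 4262642181/11356664 ≈ 375.34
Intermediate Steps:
T(V, Q) = -2 + Q
X(Y) = 1/15
b(t) = -9 + t² (b(t) = t*t + (-2 - 7) = t² - 9 = -9 + t²)
(-5189 + 1846)/b(X(-7)) + 20844/5611 = (-5189 + 1846)/(-9 + (1/15)²) + 20844/5611 = -3343/(-9 + 1/225) + 20844*(1/5611) = -3343/(-2024/225) + 20844/5611 = -3343*(-225/2024) + 20844/5611 = 752175/2024 + 20844/5611 = 4262642181/11356664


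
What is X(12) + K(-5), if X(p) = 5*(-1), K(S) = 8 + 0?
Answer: 3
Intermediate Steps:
K(S) = 8
X(p) = -5
X(12) + K(-5) = -5 + 8 = 3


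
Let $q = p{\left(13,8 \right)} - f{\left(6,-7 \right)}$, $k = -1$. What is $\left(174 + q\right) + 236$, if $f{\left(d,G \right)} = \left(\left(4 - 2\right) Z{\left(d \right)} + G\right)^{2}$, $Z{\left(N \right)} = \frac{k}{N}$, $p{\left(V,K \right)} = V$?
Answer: $\frac{3323}{9} \approx 369.22$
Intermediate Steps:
$Z{\left(N \right)} = - \frac{1}{N}$
$f{\left(d,G \right)} = \left(G - \frac{2}{d}\right)^{2}$ ($f{\left(d,G \right)} = \left(\left(4 - 2\right) \left(- \frac{1}{d}\right) + G\right)^{2} = \left(2 \left(- \frac{1}{d}\right) + G\right)^{2} = \left(- \frac{2}{d} + G\right)^{2} = \left(G - \frac{2}{d}\right)^{2}$)
$q = - \frac{367}{9}$ ($q = 13 - \frac{\left(-2 - 42\right)^{2}}{36} = 13 - \frac{\left(-44\right)^{2}}{36} = 13 - \frac{1}{36} \cdot 1936 = 13 - \frac{484}{9} = - \frac{367}{9} \approx -40.778$)
$\left(174 + q\right) + 236 = \left(174 - \frac{367}{9}\right) + 236 = \frac{1199}{9} + 236 = \frac{3323}{9}$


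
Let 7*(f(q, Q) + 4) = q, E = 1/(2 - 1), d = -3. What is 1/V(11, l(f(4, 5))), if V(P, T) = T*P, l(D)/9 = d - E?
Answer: -1/396 ≈ -0.0025253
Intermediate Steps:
E = 1 (E = 1/1 = 1)
f(q, Q) = -4 + q/7
l(D) = -36 (l(D) = 9*(-3 - 1*1) = 9*(-3 - 1) = 9*(-4) = -36)
V(P, T) = P*T
1/V(11, l(f(4, 5))) = 1/(11*(-36)) = 1/(-396) = -1/396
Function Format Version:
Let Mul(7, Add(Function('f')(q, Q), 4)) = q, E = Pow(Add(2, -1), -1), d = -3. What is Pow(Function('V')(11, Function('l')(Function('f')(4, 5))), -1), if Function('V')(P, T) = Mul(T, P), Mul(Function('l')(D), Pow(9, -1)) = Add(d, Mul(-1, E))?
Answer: Rational(-1, 396) ≈ -0.0025253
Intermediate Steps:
E = 1 (E = Pow(1, -1) = 1)
Function('f')(q, Q) = Add(-4, Mul(Rational(1, 7), q))
Function('l')(D) = -36 (Function('l')(D) = Mul(9, Add(-3, Mul(-1, 1))) = Mul(9, Add(-3, -1)) = Mul(9, -4) = -36)
Function('V')(P, T) = Mul(P, T)
Pow(Function('V')(11, Function('l')(Function('f')(4, 5))), -1) = Pow(Mul(11, -36), -1) = Pow(-396, -1) = Rational(-1, 396)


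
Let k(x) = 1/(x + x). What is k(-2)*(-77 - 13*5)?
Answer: 71/2 ≈ 35.500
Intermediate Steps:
k(x) = 1/(2*x)
k(-2)*(-77 - 13*5) = ((1/2)/(-2))*(-77 - 13*5) = ((1/2)*(-1/2))*(-77 - 65) = -1/4*(-142) = 71/2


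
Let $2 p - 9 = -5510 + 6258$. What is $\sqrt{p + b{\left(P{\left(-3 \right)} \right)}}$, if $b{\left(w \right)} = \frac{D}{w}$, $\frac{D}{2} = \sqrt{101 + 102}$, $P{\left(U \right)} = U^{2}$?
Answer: $\frac{\sqrt{13626 + 8 \sqrt{203}}}{6} \approx 19.536$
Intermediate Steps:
$p = \frac{757}{2}$ ($p = \frac{9}{2} + \frac{-5510 + 6258}{2} = \frac{9}{2} + \frac{1}{2} \cdot 748 = \frac{9}{2} + 374 = \frac{757}{2} \approx 378.5$)
$D = 2 \sqrt{203}$ ($D = 2 \sqrt{101 + 102} = 2 \sqrt{203} \approx 28.496$)
$b{\left(w \right)} = \frac{2 \sqrt{203}}{w}$
$\sqrt{p + b{\left(P{\left(-3 \right)} \right)}} = \sqrt{\frac{757}{2} + \frac{2 \sqrt{203}}{\left(-3\right)^{2}}} = \sqrt{\frac{757}{2} + \frac{2 \sqrt{203}}{9}}$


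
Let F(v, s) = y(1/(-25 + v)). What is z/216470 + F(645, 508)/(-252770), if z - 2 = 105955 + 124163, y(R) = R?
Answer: 3606380787153/3392461557800 ≈ 1.0631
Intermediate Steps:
F(v, s) = 1/(-25 + v)
z = 230120 (z = 2 + (105955 + 124163) = 2 + 230118 = 230120)
z/216470 + F(645, 508)/(-252770) = 230120/216470 + 1/((-25 + 645)*(-252770)) = 230120*(1/216470) - 1/252770/620 = 23012/21647 + (1/620)*(-1/252770) = 23012/21647 - 1/156717400 = 3606380787153/3392461557800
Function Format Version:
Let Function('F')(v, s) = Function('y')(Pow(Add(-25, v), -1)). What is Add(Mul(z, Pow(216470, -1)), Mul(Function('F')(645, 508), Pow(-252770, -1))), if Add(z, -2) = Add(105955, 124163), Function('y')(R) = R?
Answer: Rational(3606380787153, 3392461557800) ≈ 1.0631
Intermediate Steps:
Function('F')(v, s) = Pow(Add(-25, v), -1)
z = 230120 (z = Add(2, Add(105955, 124163)) = Add(2, 230118) = 230120)
Add(Mul(z, Pow(216470, -1)), Mul(Function('F')(645, 508), Pow(-252770, -1))) = Add(Mul(230120, Pow(216470, -1)), Mul(Pow(Add(-25, 645), -1), Pow(-252770, -1))) = Add(Mul(230120, Rational(1, 216470)), Mul(Pow(620, -1), Rational(-1, 252770))) = Add(Rational(23012, 21647), Mul(Rational(1, 620), Rational(-1, 252770))) = Add(Rational(23012, 21647), Rational(-1, 156717400)) = Rational(3606380787153, 3392461557800)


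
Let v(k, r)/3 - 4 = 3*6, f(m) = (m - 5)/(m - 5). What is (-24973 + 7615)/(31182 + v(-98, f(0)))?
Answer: -2893/5208 ≈ -0.55549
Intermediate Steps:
f(m) = 1 (f(m) = (-5 + m)/(-5 + m) = 1)
v(k, r) = 66 (v(k, r) = 12 + 3*(3*6) = 12 + 3*18 = 12 + 54 = 66)
(-24973 + 7615)/(31182 + v(-98, f(0))) = (-24973 + 7615)/(31182 + 66) = -17358/31248 = -17358*1/31248 = -2893/5208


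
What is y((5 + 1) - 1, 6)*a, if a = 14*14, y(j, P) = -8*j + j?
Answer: -6860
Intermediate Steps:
y(j, P) = -7*j
a = 196
y((5 + 1) - 1, 6)*a = -7*((5 + 1) - 1)*196 = -7*(6 - 1)*196 = -7*5*196 = -35*196 = -6860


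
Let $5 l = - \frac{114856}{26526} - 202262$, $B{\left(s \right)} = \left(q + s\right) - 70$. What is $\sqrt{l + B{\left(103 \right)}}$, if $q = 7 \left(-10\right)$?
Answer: $\frac{i \sqrt{178063201550535}}{66315} \approx 201.22 i$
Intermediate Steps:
$q = -70$
$B{\left(s \right)} = -140 + s$ ($B{\left(s \right)} = \left(-70 + s\right) - 70 = -140 + s$)
$l = - \frac{2682658334}{66315}$ ($l = \frac{- \frac{114856}{26526} - 202262}{5} = \frac{\left(-114856\right) \frac{1}{26526} - 202262}{5} = \frac{- \frac{57428}{13263} - 202262}{5} = \frac{1}{5} \left(- \frac{2682658334}{13263}\right) = - \frac{2682658334}{66315} \approx -40453.0$)
$\sqrt{l + B{\left(103 \right)}} = \sqrt{- \frac{2682658334}{66315} + \left(-140 + 103\right)} = \sqrt{- \frac{2682658334}{66315} - 37} = \sqrt{- \frac{2685111989}{66315}} = \frac{i \sqrt{178063201550535}}{66315}$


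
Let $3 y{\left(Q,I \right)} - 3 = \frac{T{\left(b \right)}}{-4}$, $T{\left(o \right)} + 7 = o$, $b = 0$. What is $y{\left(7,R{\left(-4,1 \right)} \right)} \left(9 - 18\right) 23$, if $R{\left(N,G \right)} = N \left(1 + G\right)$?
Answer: $- \frac{1311}{4} \approx -327.75$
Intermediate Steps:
$T{\left(o \right)} = -7 + o$
$y{\left(Q,I \right)} = \frac{19}{12}$ ($y{\left(Q,I \right)} = 1 + \frac{\left(-7 + 0\right) \frac{1}{-4}}{3} = 1 + \frac{\left(-7\right) \left(- \frac{1}{4}\right)}{3} = 1 + \frac{1}{3} \cdot \frac{7}{4} = 1 + \frac{7}{12} = \frac{19}{12}$)
$y{\left(7,R{\left(-4,1 \right)} \right)} \left(9 - 18\right) 23 = \frac{19 \left(9 - 18\right)}{12} \cdot 23 = \frac{19}{12} \left(-9\right) 23 = \left(- \frac{57}{4}\right) 23 = - \frac{1311}{4}$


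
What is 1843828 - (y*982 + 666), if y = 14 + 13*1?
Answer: 1816648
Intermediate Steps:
y = 27 (y = 14 + 13 = 27)
1843828 - (y*982 + 666) = 1843828 - (27*982 + 666) = 1843828 - (26514 + 666) = 1843828 - 1*27180 = 1843828 - 27180 = 1816648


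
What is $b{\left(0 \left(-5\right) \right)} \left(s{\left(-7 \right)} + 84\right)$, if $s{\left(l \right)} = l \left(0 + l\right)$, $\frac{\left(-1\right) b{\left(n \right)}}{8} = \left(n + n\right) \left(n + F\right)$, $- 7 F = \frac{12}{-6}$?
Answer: $0$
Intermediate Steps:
$F = \frac{2}{7}$ ($F = - \frac{12 \frac{1}{-6}}{7} = - \frac{12 \left(- \frac{1}{6}\right)}{7} = \left(- \frac{1}{7}\right) \left(-2\right) = \frac{2}{7} \approx 0.28571$)
$b{\left(n \right)} = - 16 n \left(\frac{2}{7} + n\right)$ ($b{\left(n \right)} = - 8 \left(n + n\right) \left(n + \frac{2}{7}\right) = - 8 \cdot 2 n \left(\frac{2}{7} + n\right) = - 16 n \left(\frac{2}{7} + n\right)$)
$s{\left(l \right)} = l^{2}$ ($s{\left(l \right)} = l l = l^{2}$)
$b{\left(0 \left(-5\right) \right)} \left(s{\left(-7 \right)} + 84\right) = - \frac{16 \cdot 0 \left(-5\right) \left(2 + 7 \cdot 0 \left(-5\right)\right)}{7} \left(\left(-7\right)^{2} + 84\right) = \left(- \frac{16}{7}\right) 0 \left(2 + 7 \cdot 0\right) \left(49 + 84\right) = \left(- \frac{16}{7}\right) 0 \left(2 + 0\right) 133 = \left(- \frac{16}{7}\right) 0 \cdot 2 \cdot 133 = 0 \cdot 133 = 0$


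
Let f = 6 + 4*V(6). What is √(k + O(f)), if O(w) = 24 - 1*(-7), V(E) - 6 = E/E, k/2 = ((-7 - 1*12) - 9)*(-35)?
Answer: √1991 ≈ 44.621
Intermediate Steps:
k = 1960 (k = 2*(((-7 - 1*12) - 9)*(-35)) = 2*(((-7 - 12) - 9)*(-35)) = 2*((-19 - 9)*(-35)) = 2*(-28*(-35)) = 2*980 = 1960)
V(E) = 7 (V(E) = 6 + E/E = 6 + 1 = 7)
f = 34 (f = 6 + 4*7 = 6 + 28 = 34)
O(w) = 31 (O(w) = 24 + 7 = 31)
√(k + O(f)) = √(1960 + 31) = √1991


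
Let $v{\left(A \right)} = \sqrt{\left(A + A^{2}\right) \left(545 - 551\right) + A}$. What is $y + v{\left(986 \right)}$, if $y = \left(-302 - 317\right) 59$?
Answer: $-36521 + i \sqrt{5838106} \approx -36521.0 + 2416.2 i$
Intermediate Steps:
$y = -36521$ ($y = \left(-619\right) 59 = -36521$)
$v{\left(A \right)} = \sqrt{- 6 A^{2} - 5 A}$ ($v{\left(A \right)} = \sqrt{\left(A + A^{2}\right) \left(-6\right) + A} = \sqrt{\left(- 6 A - 6 A^{2}\right) + A} = \sqrt{- 6 A^{2} - 5 A}$)
$y + v{\left(986 \right)} = -36521 + \sqrt{\left(-1\right) 986 \left(5 + 6 \cdot 986\right)} = -36521 + \sqrt{\left(-1\right) 986 \left(5 + 5916\right)} = -36521 + \sqrt{\left(-1\right) 986 \cdot 5921} = -36521 + \sqrt{-5838106} = -36521 + i \sqrt{5838106}$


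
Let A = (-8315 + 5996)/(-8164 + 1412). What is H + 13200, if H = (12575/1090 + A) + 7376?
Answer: 15152020979/735968 ≈ 20588.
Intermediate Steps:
A = 2319/6752 (A = -2319/(-6752) = -2319*(-1/6752) = 2319/6752 ≈ 0.34345)
H = 5437243379/735968 (H = (12575/1090 + 2319/6752) + 7376 = (12575*(1/1090) + 2319/6752) + 7376 = (2515/218 + 2319/6752) + 7376 = 8743411/735968 + 7376 = 5437243379/735968 ≈ 7387.9)
H + 13200 = 5437243379/735968 + 13200 = 15152020979/735968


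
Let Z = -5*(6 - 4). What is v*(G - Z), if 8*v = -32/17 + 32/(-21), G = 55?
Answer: -9880/357 ≈ -27.675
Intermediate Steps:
Z = -10 (Z = -5*2 = -10)
v = -152/357 (v = (-32/17 + 32/(-21))/8 = (-32*1/17 + 32*(-1/21))/8 = (-32/17 - 32/21)/8 = (1/8)*(-1216/357) = -152/357 ≈ -0.42577)
v*(G - Z) = -152*(55 - 1*(-10))/357 = -152*(55 + 10)/357 = -152/357*65 = -9880/357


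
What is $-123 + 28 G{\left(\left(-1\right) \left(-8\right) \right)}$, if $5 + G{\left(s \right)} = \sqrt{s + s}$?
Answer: $-151$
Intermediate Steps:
$G{\left(s \right)} = -5 + \sqrt{2} \sqrt{s}$ ($G{\left(s \right)} = -5 + \sqrt{s + s} = -5 + \sqrt{2 s} = -5 + \sqrt{2} \sqrt{s}$)
$-123 + 28 G{\left(\left(-1\right) \left(-8\right) \right)} = -123 + 28 \left(-5 + \sqrt{2} \sqrt{\left(-1\right) \left(-8\right)}\right) = -123 + 28 \left(-5 + \sqrt{2} \sqrt{8}\right) = -123 + 28 \left(-5 + \sqrt{2} \cdot 2 \sqrt{2}\right) = -123 + 28 \left(-5 + 4\right) = -123 + 28 \left(-1\right) = -123 - 28 = -151$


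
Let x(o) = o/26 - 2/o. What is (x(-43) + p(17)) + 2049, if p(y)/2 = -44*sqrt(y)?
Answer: 2288985/1118 - 88*sqrt(17) ≈ 1684.6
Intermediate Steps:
p(y) = -88*sqrt(y) (p(y) = 2*(-44*sqrt(y)) = -88*sqrt(y))
x(o) = -2/o + o/26 (x(o) = o*(1/26) - 2/o = o/26 - 2/o = -2/o + o/26)
(x(-43) + p(17)) + 2049 = ((-2/(-43) + (1/26)*(-43)) - 88*sqrt(17)) + 2049 = ((-2*(-1/43) - 43/26) - 88*sqrt(17)) + 2049 = ((2/43 - 43/26) - 88*sqrt(17)) + 2049 = (-1797/1118 - 88*sqrt(17)) + 2049 = 2288985/1118 - 88*sqrt(17)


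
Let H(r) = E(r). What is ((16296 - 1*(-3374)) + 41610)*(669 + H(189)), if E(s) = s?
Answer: 52578240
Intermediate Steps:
H(r) = r
((16296 - 1*(-3374)) + 41610)*(669 + H(189)) = ((16296 - 1*(-3374)) + 41610)*(669 + 189) = ((16296 + 3374) + 41610)*858 = (19670 + 41610)*858 = 61280*858 = 52578240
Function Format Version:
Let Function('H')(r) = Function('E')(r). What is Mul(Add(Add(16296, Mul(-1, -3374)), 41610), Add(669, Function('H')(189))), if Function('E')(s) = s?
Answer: 52578240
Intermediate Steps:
Function('H')(r) = r
Mul(Add(Add(16296, Mul(-1, -3374)), 41610), Add(669, Function('H')(189))) = Mul(Add(Add(16296, Mul(-1, -3374)), 41610), Add(669, 189)) = Mul(Add(Add(16296, 3374), 41610), 858) = Mul(Add(19670, 41610), 858) = Mul(61280, 858) = 52578240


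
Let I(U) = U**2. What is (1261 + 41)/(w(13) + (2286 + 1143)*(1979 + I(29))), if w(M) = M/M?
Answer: 1302/9669781 ≈ 0.00013465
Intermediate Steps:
w(M) = 1
(1261 + 41)/(w(13) + (2286 + 1143)*(1979 + I(29))) = (1261 + 41)/(1 + (2286 + 1143)*(1979 + 29**2)) = 1302/(1 + 3429*(1979 + 841)) = 1302/(1 + 3429*2820) = 1302/(1 + 9669780) = 1302/9669781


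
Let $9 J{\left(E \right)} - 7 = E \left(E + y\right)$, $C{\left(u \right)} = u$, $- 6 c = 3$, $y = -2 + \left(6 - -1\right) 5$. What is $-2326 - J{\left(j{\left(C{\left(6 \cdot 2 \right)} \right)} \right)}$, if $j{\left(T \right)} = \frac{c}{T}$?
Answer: $- \frac{12061225}{5184} \approx -2326.6$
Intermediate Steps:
$y = 33$ ($y = -2 + \left(6 + 1\right) 5 = -2 + 7 \cdot 5 = -2 + 35 = 33$)
$c = - \frac{1}{2}$ ($c = \left(- \frac{1}{6}\right) 3 = - \frac{1}{2} \approx -0.5$)
$j{\left(T \right)} = - \frac{1}{2 T}$
$J{\left(E \right)} = \frac{7}{9} + \frac{E \left(33 + E\right)}{9}$ ($J{\left(E \right)} = \frac{7}{9} + \frac{E \left(E + 33\right)}{9} = \frac{7}{9} + \frac{E \left(33 + E\right)}{9}$)
$-2326 - J{\left(j{\left(C{\left(6 \cdot 2 \right)} \right)} \right)} = -2326 - \left(\frac{7}{9} + \frac{\left(- \frac{1}{2 \cdot 6 \cdot 2}\right)^{2}}{9} + \frac{11 \left(- \frac{1}{2 \cdot 6 \cdot 2}\right)}{3}\right) = -2326 - \left(\frac{7}{9} + \frac{\left(- \frac{1}{2 \cdot 12}\right)^{2}}{9} + \frac{11 \left(- \frac{1}{2 \cdot 12}\right)}{3}\right) = -2326 - \left(\frac{7}{9} + \frac{\left(\left(- \frac{1}{2}\right) \frac{1}{12}\right)^{2}}{9} + \frac{11 \left(\left(- \frac{1}{2}\right) \frac{1}{12}\right)}{3}\right) = -2326 - \left(\frac{7}{9} + \frac{\left(- \frac{1}{24}\right)^{2}}{9} + \frac{11}{3} \left(- \frac{1}{24}\right)\right) = -2326 - \left(\frac{7}{9} + \frac{1}{9} \cdot \frac{1}{576} - \frac{11}{72}\right) = -2326 - \left(\frac{7}{9} + \frac{1}{5184} - \frac{11}{72}\right) = -2326 - \frac{3241}{5184} = - \frac{12061225}{5184}$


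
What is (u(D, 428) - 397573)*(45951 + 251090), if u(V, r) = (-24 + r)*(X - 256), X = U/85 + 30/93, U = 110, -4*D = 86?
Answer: -4607301799803/31 ≈ -1.4862e+11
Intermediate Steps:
D = -43/2 (D = -1/4*86 = -43/2 ≈ -21.500)
X = 852/527 (X = 110/85 + 30/93 = 110*(1/85) + 30*(1/93) = 22/17 + 10/31 = 852/527 ≈ 1.6167)
u(V, r) = 3217440/527 - 134060*r/527 (u(V, r) = (-24 + r)*(852/527 - 256) = (-24 + r)*(-134060/527) = 3217440/527 - 134060*r/527)
(u(D, 428) - 397573)*(45951 + 251090) = ((3217440/527 - 134060/527*428) - 397573)*(45951 + 251090) = ((3217440/527 - 57377680/527) - 397573)*297041 = (-54160240/527 - 397573)*297041 = -263681211/527*297041 = -4607301799803/31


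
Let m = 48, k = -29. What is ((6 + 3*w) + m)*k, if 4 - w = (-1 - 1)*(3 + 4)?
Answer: -3132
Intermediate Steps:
w = 18 (w = 4 - (-1 - 1)*(3 + 4) = 4 - (-2)*7 = 4 - 1*(-14) = 4 + 14 = 18)
((6 + 3*w) + m)*k = ((6 + 3*18) + 48)*(-29) = ((6 + 54) + 48)*(-29) = (60 + 48)*(-29) = 108*(-29) = -3132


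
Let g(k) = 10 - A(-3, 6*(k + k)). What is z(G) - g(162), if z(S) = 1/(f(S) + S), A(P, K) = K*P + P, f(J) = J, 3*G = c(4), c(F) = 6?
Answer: -23379/4 ≈ -5844.8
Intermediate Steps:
G = 2 (G = (1/3)*6 = 2)
A(P, K) = P + K*P
z(S) = 1/(2*S) (z(S) = 1/(S + S) = 1/(2*S))
g(k) = 13 + 36*k (g(k) = 10 - (-3)*(1 + 6*(k + k)) = 10 - (-3)*(1 + 6*(2*k)) = 10 - (-3)*(1 + 12*k) = 10 - (-3 - 36*k) = 10 + (3 + 36*k) = 13 + 36*k)
z(G) - g(162) = (1/2)/2 - (13 + 36*162) = (1/2)*(1/2) - (13 + 5832) = 1/4 - 1*5845 = 1/4 - 5845 = -23379/4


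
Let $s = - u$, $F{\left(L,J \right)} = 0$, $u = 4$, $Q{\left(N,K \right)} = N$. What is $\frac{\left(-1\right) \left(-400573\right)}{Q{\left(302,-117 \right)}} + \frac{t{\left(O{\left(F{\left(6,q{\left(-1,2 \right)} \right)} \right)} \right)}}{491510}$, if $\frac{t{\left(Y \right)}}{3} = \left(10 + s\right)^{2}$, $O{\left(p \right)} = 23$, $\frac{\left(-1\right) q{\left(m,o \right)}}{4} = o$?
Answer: $\frac{98442833923}{74218010} \approx 1326.4$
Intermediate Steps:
$q{\left(m,o \right)} = - 4 o$
$s = -4$ ($s = \left(-1\right) 4 = -4$)
$t{\left(Y \right)} = 108$ ($t{\left(Y \right)} = 3 \left(10 - 4\right)^{2} = 3 \cdot 6^{2} = 3 \cdot 36 = 108$)
$\frac{\left(-1\right) \left(-400573\right)}{Q{\left(302,-117 \right)}} + \frac{t{\left(O{\left(F{\left(6,q{\left(-1,2 \right)} \right)} \right)} \right)}}{491510} = \frac{\left(-1\right) \left(-400573\right)}{302} + \frac{108}{491510} = 400573 \cdot \frac{1}{302} + 108 \cdot \frac{1}{491510} = \frac{400573}{302} + \frac{54}{245755} = \frac{98442833923}{74218010}$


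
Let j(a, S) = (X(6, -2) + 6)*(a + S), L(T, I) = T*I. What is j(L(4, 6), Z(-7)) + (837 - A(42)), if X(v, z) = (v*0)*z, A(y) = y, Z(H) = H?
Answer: 897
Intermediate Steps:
L(T, I) = I*T
X(v, z) = 0 (X(v, z) = 0*z = 0)
j(a, S) = 6*S + 6*a (j(a, S) = (0 + 6)*(a + S) = 6*(S + a) = 6*S + 6*a)
j(L(4, 6), Z(-7)) + (837 - A(42)) = (6*(-7) + 6*(6*4)) + (837 - 1*42) = (-42 + 6*24) + (837 - 42) = (-42 + 144) + 795 = 102 + 795 = 897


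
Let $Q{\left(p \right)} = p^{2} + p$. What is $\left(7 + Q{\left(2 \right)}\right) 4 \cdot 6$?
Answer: $312$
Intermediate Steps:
$Q{\left(p \right)} = p + p^{2}$
$\left(7 + Q{\left(2 \right)}\right) 4 \cdot 6 = \left(7 + 2 \left(1 + 2\right)\right) 4 \cdot 6 = \left(7 + 2 \cdot 3\right) 4 \cdot 6 = \left(7 + 6\right) 4 \cdot 6 = 13 \cdot 4 \cdot 6 = 52 \cdot 6 = 312$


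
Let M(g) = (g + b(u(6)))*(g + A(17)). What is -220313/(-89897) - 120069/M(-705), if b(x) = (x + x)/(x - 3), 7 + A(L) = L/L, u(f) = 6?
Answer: 11001397750/4978405963 ≈ 2.2098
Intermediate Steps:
A(L) = -6 (A(L) = -7 + L/L = -7 + 1 = -6)
b(x) = 2*x/(-3 + x) (b(x) = (2*x)/(-3 + x) = 2*x/(-3 + x))
M(g) = (-6 + g)*(4 + g) (M(g) = (g + 2*6/(-3 + 6))*(g - 6) = (g + 2*6/3)*(-6 + g) = (g + 2*6*(1/3))*(-6 + g) = (g + 4)*(-6 + g) = (4 + g)*(-6 + g) = (-6 + g)*(4 + g))
-220313/(-89897) - 120069/M(-705) = -220313/(-89897) - 120069/(-24 + (-705)**2 - 2*(-705)) = -220313*(-1/89897) - 120069/(-24 + 497025 + 1410) = 220313/89897 - 120069/498411 = 220313/89897 - 120069*1/498411 = 220313/89897 - 13341/55379 = 11001397750/4978405963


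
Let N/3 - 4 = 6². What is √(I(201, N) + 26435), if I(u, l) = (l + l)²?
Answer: 49*√35 ≈ 289.89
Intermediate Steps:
N = 120 (N = 12 + 3*6² = 12 + 3*36 = 12 + 108 = 120)
I(u, l) = 4*l² (I(u, l) = (2*l)² = 4*l²)
√(I(201, N) + 26435) = √(4*120² + 26435) = √(4*14400 + 26435) = √(57600 + 26435) = √84035 = 49*√35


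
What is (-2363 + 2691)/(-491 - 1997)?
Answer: -41/311 ≈ -0.13183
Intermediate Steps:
(-2363 + 2691)/(-491 - 1997) = 328/(-2488) = 328*(-1/2488) = -41/311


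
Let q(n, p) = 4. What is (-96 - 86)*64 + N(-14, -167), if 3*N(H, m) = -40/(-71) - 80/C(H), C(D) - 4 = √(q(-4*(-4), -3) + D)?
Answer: 8*(-310123*√10 + 1241202*I)/(213*(√10 - 4*I)) ≈ -11652.0 + 3.2434*I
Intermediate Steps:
C(D) = 4 + √(4 + D)
N(H, m) = 40/213 - 80/(3*(4 + √(4 + H))) (N(H, m) = (-40/(-71) - 80/(4 + √(4 + H)))/3 = (-40*(-1/71) - 80/(4 + √(4 + H)))/3 = (40/71 - 80/(4 + √(4 + H)))/3 = 40/213 - 80/(3*(4 + √(4 + H))))
(-96 - 86)*64 + N(-14, -167) = (-96 - 86)*64 + 40*(-138 + √(4 - 14))/(213*(4 + √(4 - 14))) = -182*64 + 40*(-138 + √(-10))/(213*(4 + √(-10))) = -11648 + 40*(-138 + I*√10)/(213*(4 + I*√10))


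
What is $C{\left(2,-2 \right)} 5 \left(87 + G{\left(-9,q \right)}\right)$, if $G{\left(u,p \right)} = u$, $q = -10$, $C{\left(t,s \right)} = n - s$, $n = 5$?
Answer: $2730$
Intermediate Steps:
$C{\left(t,s \right)} = 5 - s$
$C{\left(2,-2 \right)} 5 \left(87 + G{\left(-9,q \right)}\right) = \left(5 - -2\right) 5 \left(87 - 9\right) = \left(5 + 2\right) 5 \cdot 78 = 7 \cdot 5 \cdot 78 = 35 \cdot 78 = 2730$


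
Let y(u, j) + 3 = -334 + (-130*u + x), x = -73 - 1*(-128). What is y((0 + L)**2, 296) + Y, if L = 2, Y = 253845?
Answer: 253043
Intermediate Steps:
x = 55 (x = -73 + 128 = 55)
y(u, j) = -282 - 130*u (y(u, j) = -3 + (-334 + (-130*u + 55)) = -3 + (-334 + (55 - 130*u)) = -3 + (-279 - 130*u) = -282 - 130*u)
y((0 + L)**2, 296) + Y = (-282 - 130*(0 + 2)**2) + 253845 = (-282 - 130*2**2) + 253845 = (-282 - 130*4) + 253845 = (-282 - 520) + 253845 = -802 + 253845 = 253043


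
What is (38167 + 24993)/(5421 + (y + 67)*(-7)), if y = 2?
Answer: 31580/2469 ≈ 12.791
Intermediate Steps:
(38167 + 24993)/(5421 + (y + 67)*(-7)) = (38167 + 24993)/(5421 + (2 + 67)*(-7)) = 63160/(5421 + 69*(-7)) = 63160/(5421 - 483) = 63160/4938 = 63160*(1/4938) = 31580/2469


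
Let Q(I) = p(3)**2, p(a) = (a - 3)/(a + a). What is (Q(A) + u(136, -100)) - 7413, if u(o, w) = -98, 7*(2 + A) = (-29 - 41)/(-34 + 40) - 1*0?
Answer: -7511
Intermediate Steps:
p(a) = (-3 + a)/(2*a) (p(a) = (-3 + a)/((2*a)) = (-3 + a)*(1/(2*a)) = (-3 + a)/(2*a))
A = -11/3 (A = -2 + ((-29 - 41)/(-34 + 40) - 1*0)/7 = -2 + (-70/6 + 0)/7 = -2 + (-70*1/6 + 0)/7 = -2 + (-35/3 + 0)/7 = -2 + (1/7)*(-35/3) = -2 - 5/3 = -11/3 ≈ -3.6667)
Q(I) = 0 (Q(I) = ((1/2)*(-3 + 3)/3)**2 = ((1/2)*(1/3)*0)**2 = 0**2 = 0)
(Q(A) + u(136, -100)) - 7413 = (0 - 98) - 7413 = -98 - 7413 = -7511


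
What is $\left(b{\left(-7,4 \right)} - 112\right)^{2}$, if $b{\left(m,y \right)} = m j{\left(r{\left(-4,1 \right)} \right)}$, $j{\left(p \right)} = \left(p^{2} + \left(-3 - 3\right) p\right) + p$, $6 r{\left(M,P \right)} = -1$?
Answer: $\frac{18054001}{1296} \approx 13931.0$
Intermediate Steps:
$r{\left(M,P \right)} = - \frac{1}{6}$ ($r{\left(M,P \right)} = \frac{1}{6} \left(-1\right) = - \frac{1}{6}$)
$j{\left(p \right)} = p^{2} - 5 p$ ($j{\left(p \right)} = \left(p^{2} + \left(-3 - 3\right) p\right) + p = \left(p^{2} - 6 p\right) + p = p^{2} - 5 p$)
$b{\left(m,y \right)} = \frac{31 m}{36}$ ($b{\left(m,y \right)} = m \left(- \frac{-5 - \frac{1}{6}}{6}\right) = m \left(\left(- \frac{1}{6}\right) \left(- \frac{31}{6}\right)\right) = m \frac{31}{36} = \frac{31 m}{36}$)
$\left(b{\left(-7,4 \right)} - 112\right)^{2} = \left(\frac{31}{36} \left(-7\right) - 112\right)^{2} = \left(- \frac{217}{36} - 112\right)^{2} = \left(- \frac{4249}{36}\right)^{2} = \frac{18054001}{1296}$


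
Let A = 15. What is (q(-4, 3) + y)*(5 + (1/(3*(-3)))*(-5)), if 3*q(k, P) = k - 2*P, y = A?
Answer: 1750/27 ≈ 64.815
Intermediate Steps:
y = 15
q(k, P) = -2*P/3 + k/3 (q(k, P) = (k - 2*P)/3 = -2*P/3 + k/3)
(q(-4, 3) + y)*(5 + (1/(3*(-3)))*(-5)) = ((-⅔*3 + (⅓)*(-4)) + 15)*(5 + (1/(3*(-3)))*(-5)) = ((-2 - 4/3) + 15)*(5 + (1/(-9))*(-5)) = (-10/3 + 15)*(5 + (1*(-⅑))*(-5)) = 35*(5 - ⅑*(-5))/3 = 35*(5 + 5/9)/3 = (35/3)*(50/9) = 1750/27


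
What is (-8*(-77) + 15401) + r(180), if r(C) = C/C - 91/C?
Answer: 2883149/180 ≈ 16018.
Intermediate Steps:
r(C) = 1 - 91/C
(-8*(-77) + 15401) + r(180) = (-8*(-77) + 15401) + (-91 + 180)/180 = (616 + 15401) + (1/180)*89 = 16017 + 89/180 = 2883149/180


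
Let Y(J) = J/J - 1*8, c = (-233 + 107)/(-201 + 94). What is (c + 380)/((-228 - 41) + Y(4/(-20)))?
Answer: -20393/14766 ≈ -1.3811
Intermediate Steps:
c = 126/107 (c = -126/(-107) = -126*(-1/107) = 126/107 ≈ 1.1776)
Y(J) = -7 (Y(J) = 1 - 8 = -7)
(c + 380)/((-228 - 41) + Y(4/(-20))) = (126/107 + 380)/((-228 - 41) - 7) = 40786/(107*(-269 - 7)) = (40786/107)/(-276) = (40786/107)*(-1/276) = -20393/14766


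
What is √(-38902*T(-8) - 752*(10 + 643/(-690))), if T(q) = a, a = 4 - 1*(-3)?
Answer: I*√33223831890/345 ≈ 528.33*I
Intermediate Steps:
a = 7 (a = 4 + 3 = 7)
T(q) = 7
√(-38902*T(-8) - 752*(10 + 643/(-690))) = √(-38902*7 - 752*(10 + 643/(-690))) = √(-272314 - 752*(10 + 643*(-1/690))) = √(-272314 - 752*(10 - 643/690)) = √(-272314 - 752*6257/690) = √(-272314 - 2352632/345) = √(-96300962/345) = I*√33223831890/345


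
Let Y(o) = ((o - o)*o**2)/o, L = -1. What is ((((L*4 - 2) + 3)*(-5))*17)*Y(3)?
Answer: 0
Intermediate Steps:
Y(o) = 0 (Y(o) = (0*o**2)/o = 0/o = 0)
((((L*4 - 2) + 3)*(-5))*17)*Y(3) = ((((-1*4 - 2) + 3)*(-5))*17)*0 = ((((-4 - 2) + 3)*(-5))*17)*0 = (((-6 + 3)*(-5))*17)*0 = (-3*(-5)*17)*0 = (15*17)*0 = 255*0 = 0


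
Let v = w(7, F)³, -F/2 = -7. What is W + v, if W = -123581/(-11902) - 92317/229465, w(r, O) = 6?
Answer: 617174722111/2731092430 ≈ 225.98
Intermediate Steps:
F = 14 (F = -2*(-7) = 14)
W = 27258757231/2731092430 (W = -123581*(-1/11902) - 92317*1/229465 = 123581/11902 - 92317/229465 = 27258757231/2731092430 ≈ 9.9809)
v = 216 (v = 6³ = 216)
W + v = 27258757231/2731092430 + 216 = 617174722111/2731092430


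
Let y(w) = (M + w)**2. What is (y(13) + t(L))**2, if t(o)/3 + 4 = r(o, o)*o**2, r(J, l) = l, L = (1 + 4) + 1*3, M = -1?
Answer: 2782224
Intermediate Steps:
L = 8 (L = 5 + 3 = 8)
y(w) = (-1 + w)**2
t(o) = -12 + 3*o**3 (t(o) = -12 + 3*(o*o**2) = -12 + 3*o**3)
(y(13) + t(L))**2 = ((-1 + 13)**2 + (-12 + 3*8**3))**2 = (12**2 + (-12 + 3*512))**2 = (144 + (-12 + 1536))**2 = (144 + 1524)**2 = 1668**2 = 2782224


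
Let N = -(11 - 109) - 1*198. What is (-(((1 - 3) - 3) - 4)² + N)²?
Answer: 32761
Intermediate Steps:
N = -100 (N = -1*(-98) - 198 = 98 - 198 = -100)
(-(((1 - 3) - 3) - 4)² + N)² = (-(((1 - 3) - 3) - 4)² - 100)² = (-((-2 - 3) - 4)² - 100)² = (-(-5 - 4)² - 100)² = (-1*(-9)² - 100)² = (-1*81 - 100)² = (-81 - 100)² = (-181)² = 32761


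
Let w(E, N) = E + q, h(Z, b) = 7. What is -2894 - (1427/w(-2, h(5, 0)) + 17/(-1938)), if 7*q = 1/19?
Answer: -65791301/30210 ≈ -2177.8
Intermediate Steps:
q = 1/133 (q = (1/7)/19 = (1/7)*(1/19) = 1/133 ≈ 0.0075188)
w(E, N) = 1/133 + E (w(E, N) = E + 1/133 = 1/133 + E)
-2894 - (1427/w(-2, h(5, 0)) + 17/(-1938)) = -2894 - (1427/(1/133 - 2) + 17/(-1938)) = -2894 - (1427/(-265/133) + 17*(-1/1938)) = -2894 - (1427*(-133/265) - 1/114) = -2894 - (-189791/265 - 1/114) = -2894 - 1*(-21636439/30210) = -2894 + 21636439/30210 = -65791301/30210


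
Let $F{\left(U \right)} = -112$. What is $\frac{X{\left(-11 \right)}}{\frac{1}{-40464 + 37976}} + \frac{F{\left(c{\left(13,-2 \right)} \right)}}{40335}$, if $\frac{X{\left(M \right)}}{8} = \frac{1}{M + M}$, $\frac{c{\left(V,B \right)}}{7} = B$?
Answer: $\frac{401412688}{443685} \approx 904.72$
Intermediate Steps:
$c{\left(V,B \right)} = 7 B$
$X{\left(M \right)} = \frac{4}{M}$ ($X{\left(M \right)} = \frac{8}{M + M} = \frac{8}{2 M} = 8 \frac{1}{2 M} = \frac{4}{M}$)
$\frac{X{\left(-11 \right)}}{\frac{1}{-40464 + 37976}} + \frac{F{\left(c{\left(13,-2 \right)} \right)}}{40335} = \frac{4 \frac{1}{-11}}{\frac{1}{-40464 + 37976}} - \frac{112}{40335} = \frac{4 \left(- \frac{1}{11}\right)}{\frac{1}{-2488}} - \frac{112}{40335} = - \frac{4}{11 \left(- \frac{1}{2488}\right)} - \frac{112}{40335} = \left(- \frac{4}{11}\right) \left(-2488\right) - \frac{112}{40335} = \frac{9952}{11} - \frac{112}{40335} = \frac{401412688}{443685}$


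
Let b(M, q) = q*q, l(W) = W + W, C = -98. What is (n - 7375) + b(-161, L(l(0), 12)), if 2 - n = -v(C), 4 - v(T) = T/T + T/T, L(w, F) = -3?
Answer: -7362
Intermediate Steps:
l(W) = 2*W
v(T) = 2 (v(T) = 4 - (T/T + T/T) = 4 - (1 + 1) = 4 - 1*2 = 4 - 2 = 2)
n = 4 (n = 2 - (-1)*2 = 2 - 1*(-2) = 2 + 2 = 4)
b(M, q) = q**2
(n - 7375) + b(-161, L(l(0), 12)) = (4 - 7375) + (-3)**2 = -7371 + 9 = -7362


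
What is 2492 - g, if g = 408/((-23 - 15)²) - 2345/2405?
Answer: 432833619/173641 ≈ 2492.7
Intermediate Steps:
g = -120247/173641 (g = 408/((-38)²) - 2345*1/2405 = 408/1444 - 469/481 = 408*(1/1444) - 469/481 = 102/361 - 469/481 = -120247/173641 ≈ -0.69250)
2492 - g = 2492 - 1*(-120247/173641) = 2492 + 120247/173641 = 432833619/173641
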